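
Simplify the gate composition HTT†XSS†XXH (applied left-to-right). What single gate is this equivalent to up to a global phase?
Z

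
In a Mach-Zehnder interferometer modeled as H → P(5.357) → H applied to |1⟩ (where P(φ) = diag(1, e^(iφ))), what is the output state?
(0.1996 + 0.3997i)|0⟩ + (0.8004 - 0.3997i)|1⟩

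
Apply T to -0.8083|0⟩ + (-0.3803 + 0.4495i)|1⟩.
-0.8083|0⟩ + (-0.5868 + 0.04893i)|1⟩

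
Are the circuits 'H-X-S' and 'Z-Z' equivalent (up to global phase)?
No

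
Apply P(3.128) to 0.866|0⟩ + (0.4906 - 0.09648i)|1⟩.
0.866|0⟩ + (-0.4892 + 0.1031i)|1⟩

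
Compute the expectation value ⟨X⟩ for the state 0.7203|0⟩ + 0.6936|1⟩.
0.9992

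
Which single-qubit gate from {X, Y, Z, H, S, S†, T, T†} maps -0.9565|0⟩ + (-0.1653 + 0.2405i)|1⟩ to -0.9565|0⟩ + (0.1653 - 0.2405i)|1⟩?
Z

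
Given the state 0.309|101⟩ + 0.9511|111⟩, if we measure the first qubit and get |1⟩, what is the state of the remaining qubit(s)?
0.309|01⟩ + 0.9511|11⟩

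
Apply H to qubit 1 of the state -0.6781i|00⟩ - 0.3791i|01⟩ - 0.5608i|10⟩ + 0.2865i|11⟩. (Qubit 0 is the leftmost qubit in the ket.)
-0.7476i|00⟩ - 0.2114i|01⟩ - 0.194i|10⟩ - 0.5991i|11⟩

H on qubit 1 mixes each pair of kets that differ only in qubit 1: amplitudes (a, b) of (|…0…⟩, |…1…⟩) become ((a + b)/√2, (a − b)/√2). Kets absent from the input have amplitude 0.
(|00⟩, |01⟩): (a, b) = (-0.6781i, -0.3791i) → (-0.7476i, -0.2114i)
(|10⟩, |11⟩): (a, b) = (-0.5608i, 0.2865i) → (-0.194i, -0.5991i)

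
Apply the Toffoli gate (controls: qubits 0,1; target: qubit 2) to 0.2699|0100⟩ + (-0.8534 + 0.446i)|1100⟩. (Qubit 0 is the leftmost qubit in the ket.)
0.2699|0100⟩ + (-0.8534 + 0.446i)|1110⟩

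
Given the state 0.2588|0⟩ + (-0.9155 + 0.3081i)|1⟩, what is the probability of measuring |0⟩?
0.06698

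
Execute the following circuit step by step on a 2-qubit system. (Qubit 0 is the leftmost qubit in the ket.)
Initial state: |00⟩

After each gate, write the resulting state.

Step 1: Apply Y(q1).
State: i|01⟩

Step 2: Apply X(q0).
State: i|11⟩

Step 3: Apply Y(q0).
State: |01⟩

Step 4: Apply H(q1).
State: 1/√2|00⟩ - 1/√2|01⟩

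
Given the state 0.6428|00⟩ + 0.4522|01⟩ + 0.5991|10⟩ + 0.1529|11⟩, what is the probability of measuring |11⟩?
0.02338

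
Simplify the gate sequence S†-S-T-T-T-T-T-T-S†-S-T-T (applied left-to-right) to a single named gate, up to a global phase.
I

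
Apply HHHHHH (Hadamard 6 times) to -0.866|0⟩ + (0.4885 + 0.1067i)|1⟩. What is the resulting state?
-0.866|0⟩ + (0.4885 + 0.1067i)|1⟩

H² = I, so an even number of Hadamards cancels: H^6 = I and the state is unchanged.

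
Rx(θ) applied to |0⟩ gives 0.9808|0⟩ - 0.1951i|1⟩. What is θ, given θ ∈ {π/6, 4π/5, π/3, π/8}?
π/8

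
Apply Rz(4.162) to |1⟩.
(-0.4884 + 0.8726i)|1⟩

Rz(4.162) = [[e^(−iθ/2), 0], [0, e^(iθ/2)]] with e^(±iθ/2) = cos(θ/2) ± i·sin(θ/2); θ = 4.162, cos(θ/2) ≈ -0.488355, sin(θ/2) ≈ 0.872645.
With a = amp(|0⟩) = 0 and b = amp(|1⟩) = 1:
new amp(|0⟩) = (-0.488355 - 0.872645i)·a = 0
new amp(|1⟩) = (-0.488355 + 0.872645i)·b = (-0.4884 + 0.8726i)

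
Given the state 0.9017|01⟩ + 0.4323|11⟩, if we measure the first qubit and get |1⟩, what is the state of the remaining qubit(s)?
|1⟩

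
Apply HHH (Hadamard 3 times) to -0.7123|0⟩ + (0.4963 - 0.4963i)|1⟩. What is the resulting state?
(-0.1527 - 0.3509i)|0⟩ + (-0.8546 + 0.3509i)|1⟩

H² = I, so H^3 = H: a single Hadamard. With (a, b) = (-0.7123, (0.4963 - 0.4963i)), H gives ((a + b)/√2, (a − b)/√2) = ((-0.1527 - 0.3509i), (-0.8546 + 0.3509i)).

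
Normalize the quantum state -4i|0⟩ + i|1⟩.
-0.9701i|0⟩ + 0.2425i|1⟩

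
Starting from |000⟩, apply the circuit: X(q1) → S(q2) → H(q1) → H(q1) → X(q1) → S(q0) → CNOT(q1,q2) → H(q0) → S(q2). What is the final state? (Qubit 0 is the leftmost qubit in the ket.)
1/√2|000⟩ + 1/√2|100⟩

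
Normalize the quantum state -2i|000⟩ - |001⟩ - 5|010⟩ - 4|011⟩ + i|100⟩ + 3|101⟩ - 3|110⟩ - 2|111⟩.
-0.2408i|000⟩ - 0.1204|001⟩ - 0.6019|010⟩ - 0.4815|011⟩ + 0.1204i|100⟩ + 0.3612|101⟩ - 0.3612|110⟩ - 0.2408|111⟩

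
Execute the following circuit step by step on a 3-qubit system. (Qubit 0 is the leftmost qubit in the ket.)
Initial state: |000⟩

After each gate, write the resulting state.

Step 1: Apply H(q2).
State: 1/√2|000⟩ + 1/√2|001⟩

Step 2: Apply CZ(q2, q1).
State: 1/√2|000⟩ + 1/√2|001⟩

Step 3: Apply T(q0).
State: 1/√2|000⟩ + 1/√2|001⟩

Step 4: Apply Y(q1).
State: (1/√2)i|010⟩ + (1/√2)i|011⟩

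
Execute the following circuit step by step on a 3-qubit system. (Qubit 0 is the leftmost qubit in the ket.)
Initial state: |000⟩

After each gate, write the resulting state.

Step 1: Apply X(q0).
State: |100⟩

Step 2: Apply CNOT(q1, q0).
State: |100⟩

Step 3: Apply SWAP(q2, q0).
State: |001⟩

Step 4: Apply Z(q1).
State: |001⟩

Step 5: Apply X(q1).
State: |011⟩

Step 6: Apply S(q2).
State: i|011⟩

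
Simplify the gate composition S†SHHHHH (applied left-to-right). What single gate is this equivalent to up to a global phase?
H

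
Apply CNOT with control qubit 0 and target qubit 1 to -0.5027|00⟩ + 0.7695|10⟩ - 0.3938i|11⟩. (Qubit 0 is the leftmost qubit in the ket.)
-0.5027|00⟩ - 0.3938i|10⟩ + 0.7695|11⟩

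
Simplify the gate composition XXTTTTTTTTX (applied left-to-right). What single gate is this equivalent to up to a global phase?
X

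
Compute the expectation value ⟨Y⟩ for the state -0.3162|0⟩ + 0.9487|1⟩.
0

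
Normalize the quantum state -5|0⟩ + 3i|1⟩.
-0.8575|0⟩ + 0.5145i|1⟩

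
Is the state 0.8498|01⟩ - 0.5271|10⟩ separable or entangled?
Entangled

Writing the state as a|00⟩ + b|01⟩ + c|10⟩ + d|11⟩, it is a product state iff ad − bc = 0.
Here (a, b, c, d) = (0, 0.8498, -0.5271, 0): ad − bc = (0)(0) − (0.8498)(-0.5271) = 0.4479 ≠ 0, so the state is entangled.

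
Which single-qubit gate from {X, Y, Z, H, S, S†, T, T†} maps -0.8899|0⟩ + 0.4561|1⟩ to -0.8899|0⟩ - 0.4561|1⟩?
Z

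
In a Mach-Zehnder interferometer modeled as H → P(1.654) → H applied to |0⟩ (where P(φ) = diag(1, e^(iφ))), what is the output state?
(0.4584 + 0.4983i)|0⟩ + (0.5416 - 0.4983i)|1⟩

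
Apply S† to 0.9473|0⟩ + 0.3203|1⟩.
0.9473|0⟩ - 0.3203i|1⟩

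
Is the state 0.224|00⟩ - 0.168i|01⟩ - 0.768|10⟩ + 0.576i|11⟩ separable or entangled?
Separable

Writing the state as a|00⟩ + b|01⟩ + c|10⟩ + d|11⟩, it is a product state iff ad − bc = 0.
Here (a, b, c, d) = (0.224, -0.168i, -0.768, 0.576i): ad − bc = (0.224)(0.576i) − (-0.168i)(-0.768) = 0, so the state is separable.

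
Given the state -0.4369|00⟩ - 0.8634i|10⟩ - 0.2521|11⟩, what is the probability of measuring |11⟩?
0.06355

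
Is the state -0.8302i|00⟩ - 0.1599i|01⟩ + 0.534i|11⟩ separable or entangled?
Entangled

Writing the state as a|00⟩ + b|01⟩ + c|10⟩ + d|11⟩, it is a product state iff ad − bc = 0.
Here (a, b, c, d) = (-0.8302i, -0.1599i, 0, 0.534i): ad − bc = (-0.8302i)(0.534i) − (-0.1599i)(0) = 0.4433 ≠ 0, so the state is entangled.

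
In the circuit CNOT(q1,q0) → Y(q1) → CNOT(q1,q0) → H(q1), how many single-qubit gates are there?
2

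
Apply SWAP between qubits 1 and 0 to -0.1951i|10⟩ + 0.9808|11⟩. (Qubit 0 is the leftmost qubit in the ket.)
-0.1951i|01⟩ + 0.9808|11⟩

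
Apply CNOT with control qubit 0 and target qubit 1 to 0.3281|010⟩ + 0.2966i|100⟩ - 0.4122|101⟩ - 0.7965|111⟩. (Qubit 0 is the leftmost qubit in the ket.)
0.3281|010⟩ - 0.7965|101⟩ + 0.2966i|110⟩ - 0.4122|111⟩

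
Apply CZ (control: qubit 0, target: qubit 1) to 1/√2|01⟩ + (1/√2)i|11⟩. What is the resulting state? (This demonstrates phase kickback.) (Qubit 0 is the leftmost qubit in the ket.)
1/√2|01⟩ - (1/√2)i|11⟩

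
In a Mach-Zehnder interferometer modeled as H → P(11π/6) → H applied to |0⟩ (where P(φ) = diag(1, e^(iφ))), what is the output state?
(0.933 - 0.25i)|0⟩ + (0.06699 + 0.25i)|1⟩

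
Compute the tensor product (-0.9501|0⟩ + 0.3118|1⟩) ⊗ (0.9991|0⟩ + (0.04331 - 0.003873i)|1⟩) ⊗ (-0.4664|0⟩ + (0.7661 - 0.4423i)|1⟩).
0.4427|000⟩ + (-0.7272 + 0.4199i)|001⟩ + (0.01919 - 0.001716i)|010⟩ + (-0.0299 + 0.02102i)|011⟩ - 0.1453|100⟩ + (0.2387 - 0.1378i)|101⟩ + (-0.006298 + 0.0005632i)|110⟩ + (0.009811 - 0.006898i)|111⟩

amp(|b₁b₂…⟩) = product of the factor amplitudes for bits b₁, b₂, …; only kets whose every factor amplitude is nonzero survive.
|000⟩: (-0.9501)(0.9991)(-0.4664) = 0.4427
|001⟩: (-0.9501)(0.9991)(0.7661 - 0.4423i) = (-0.7272 + 0.4199i)
|010⟩: (-0.9501)(0.04331 - 0.003873i)(-0.4664) = (0.01919 - 0.001716i)
|011⟩: (-0.9501)(0.04331 - 0.003873i)(0.7661 - 0.4423i) = (-0.0299 + 0.02102i)
|100⟩: (0.3118)(0.9991)(-0.4664) = -0.1453
|101⟩: (0.3118)(0.9991)(0.7661 - 0.4423i) = (0.2387 - 0.1378i)
|110⟩: (0.3118)(0.04331 - 0.003873i)(-0.4664) = (-0.006298 + 0.0005632i)
|111⟩: (0.3118)(0.04331 - 0.003873i)(0.7661 - 0.4423i) = (0.009811 - 0.006898i)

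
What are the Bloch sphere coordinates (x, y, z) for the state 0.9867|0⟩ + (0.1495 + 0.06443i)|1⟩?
(0.295, 0.1271, 0.9471)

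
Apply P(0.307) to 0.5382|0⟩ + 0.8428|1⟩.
0.5382|0⟩ + (0.8034 + 0.2547i)|1⟩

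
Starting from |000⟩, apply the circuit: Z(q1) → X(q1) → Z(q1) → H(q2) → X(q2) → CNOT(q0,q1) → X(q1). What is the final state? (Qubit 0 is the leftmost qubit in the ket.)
-1/√2|000⟩ - 1/√2|001⟩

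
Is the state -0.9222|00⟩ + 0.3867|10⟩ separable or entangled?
Separable

Writing the state as a|00⟩ + b|01⟩ + c|10⟩ + d|11⟩, it is a product state iff ad − bc = 0.
Here (a, b, c, d) = (-0.9222, 0, 0.3867, 0): ad − bc = (-0.9222)(0) − (0)(0.3867) = 0, so the state is separable.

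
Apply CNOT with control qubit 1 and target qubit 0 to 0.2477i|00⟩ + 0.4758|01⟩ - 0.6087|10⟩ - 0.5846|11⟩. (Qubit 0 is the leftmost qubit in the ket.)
0.2477i|00⟩ - 0.5846|01⟩ - 0.6087|10⟩ + 0.4758|11⟩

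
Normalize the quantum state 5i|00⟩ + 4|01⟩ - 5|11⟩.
0.6155i|00⟩ + 0.4924|01⟩ - 0.6155|11⟩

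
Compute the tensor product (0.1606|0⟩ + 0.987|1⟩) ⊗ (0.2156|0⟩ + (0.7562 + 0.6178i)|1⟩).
0.03463|00⟩ + (0.1214 + 0.09922i)|01⟩ + 0.2128|10⟩ + (0.7464 + 0.6098i)|11⟩

amp(|b₁b₂…⟩) = product of the factor amplitudes for bits b₁, b₂, …; only kets whose every factor amplitude is nonzero survive.
|00⟩: (0.1606)(0.2156) = 0.03463
|01⟩: (0.1606)(0.7562 + 0.6178i) = (0.1214 + 0.09922i)
|10⟩: (0.987)(0.2156) = 0.2128
|11⟩: (0.987)(0.7562 + 0.6178i) = (0.7464 + 0.6098i)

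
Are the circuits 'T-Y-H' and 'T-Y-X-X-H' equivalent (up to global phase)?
Yes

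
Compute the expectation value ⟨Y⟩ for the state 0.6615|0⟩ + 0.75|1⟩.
0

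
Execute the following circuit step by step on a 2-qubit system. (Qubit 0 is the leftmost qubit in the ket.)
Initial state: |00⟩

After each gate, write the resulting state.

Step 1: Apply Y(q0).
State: i|10⟩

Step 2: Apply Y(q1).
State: -|11⟩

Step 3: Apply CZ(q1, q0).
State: |11⟩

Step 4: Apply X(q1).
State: |10⟩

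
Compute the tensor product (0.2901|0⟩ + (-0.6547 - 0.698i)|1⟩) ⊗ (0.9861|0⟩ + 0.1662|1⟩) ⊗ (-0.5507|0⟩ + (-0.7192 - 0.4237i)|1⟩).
-0.1575|000⟩ + (-0.2057 - 0.1212i)|001⟩ - 0.02655|010⟩ + (-0.03468 - 0.02043i)|011⟩ + (0.3555 + 0.379i)|100⟩ + (0.1727 + 0.7686i)|101⟩ + (0.05992 + 0.06389i)|110⟩ + (0.0291 + 0.1295i)|111⟩

amp(|b₁b₂…⟩) = product of the factor amplitudes for bits b₁, b₂, …; only kets whose every factor amplitude is nonzero survive.
|000⟩: (0.2901)(0.9861)(-0.5507) = -0.1575
|001⟩: (0.2901)(0.9861)(-0.7192 - 0.4237i) = (-0.2057 - 0.1212i)
|010⟩: (0.2901)(0.1662)(-0.5507) = -0.02655
|011⟩: (0.2901)(0.1662)(-0.7192 - 0.4237i) = (-0.03468 - 0.02043i)
|100⟩: (-0.6547 - 0.698i)(0.9861)(-0.5507) = (0.3555 + 0.379i)
|101⟩: (-0.6547 - 0.698i)(0.9861)(-0.7192 - 0.4237i) = (0.1727 + 0.7686i)
|110⟩: (-0.6547 - 0.698i)(0.1662)(-0.5507) = (0.05992 + 0.06389i)
|111⟩: (-0.6547 - 0.698i)(0.1662)(-0.7192 - 0.4237i) = (0.0291 + 0.1295i)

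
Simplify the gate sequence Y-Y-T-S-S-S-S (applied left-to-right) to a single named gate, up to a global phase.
T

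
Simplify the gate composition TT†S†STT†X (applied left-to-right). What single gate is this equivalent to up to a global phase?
X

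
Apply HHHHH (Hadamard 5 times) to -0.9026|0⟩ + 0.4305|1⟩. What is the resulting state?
-0.3338|0⟩ - 0.9426|1⟩

H² = I, so H^5 = H: a single Hadamard. With (a, b) = (-0.9026, 0.4305), H gives ((a + b)/√2, (a − b)/√2) = (-0.3338, -0.9426).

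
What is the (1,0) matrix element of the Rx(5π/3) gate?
-(1/2)i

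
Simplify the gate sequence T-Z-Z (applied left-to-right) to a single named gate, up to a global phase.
T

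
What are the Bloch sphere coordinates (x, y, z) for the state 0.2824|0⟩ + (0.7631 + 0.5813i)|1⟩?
(0.431, 0.3283, -0.8405)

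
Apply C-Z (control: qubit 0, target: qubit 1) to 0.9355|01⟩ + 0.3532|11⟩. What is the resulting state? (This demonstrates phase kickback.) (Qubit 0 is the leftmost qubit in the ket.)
0.9355|01⟩ - 0.3532|11⟩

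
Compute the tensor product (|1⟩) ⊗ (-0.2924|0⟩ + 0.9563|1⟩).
-0.2924|10⟩ + 0.9563|11⟩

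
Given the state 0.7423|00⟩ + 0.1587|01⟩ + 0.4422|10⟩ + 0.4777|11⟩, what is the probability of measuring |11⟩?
0.2282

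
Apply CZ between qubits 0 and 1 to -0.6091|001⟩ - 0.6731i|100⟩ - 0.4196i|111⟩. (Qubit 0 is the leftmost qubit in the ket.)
-0.6091|001⟩ - 0.6731i|100⟩ + 0.4196i|111⟩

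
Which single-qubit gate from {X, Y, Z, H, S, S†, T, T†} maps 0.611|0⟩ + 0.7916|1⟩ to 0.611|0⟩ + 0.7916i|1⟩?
S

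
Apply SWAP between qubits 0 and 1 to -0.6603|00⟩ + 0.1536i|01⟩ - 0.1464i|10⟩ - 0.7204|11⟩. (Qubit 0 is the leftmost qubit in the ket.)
-0.6603|00⟩ - 0.1464i|01⟩ + 0.1536i|10⟩ - 0.7204|11⟩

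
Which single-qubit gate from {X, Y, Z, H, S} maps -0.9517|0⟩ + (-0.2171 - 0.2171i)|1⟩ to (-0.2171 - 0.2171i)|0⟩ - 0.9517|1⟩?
X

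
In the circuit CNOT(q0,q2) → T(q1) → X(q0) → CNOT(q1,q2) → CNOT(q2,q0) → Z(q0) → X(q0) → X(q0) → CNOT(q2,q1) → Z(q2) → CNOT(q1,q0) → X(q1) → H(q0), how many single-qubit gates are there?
8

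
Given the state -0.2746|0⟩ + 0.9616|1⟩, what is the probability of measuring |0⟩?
0.07541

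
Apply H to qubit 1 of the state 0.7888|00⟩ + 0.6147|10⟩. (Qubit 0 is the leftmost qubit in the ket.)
0.5578|00⟩ + 0.5578|01⟩ + 0.4347|10⟩ + 0.4347|11⟩

H on qubit 1 mixes each pair of kets that differ only in qubit 1: amplitudes (a, b) of (|…0…⟩, |…1…⟩) become ((a + b)/√2, (a − b)/√2). Kets absent from the input have amplitude 0.
(|00⟩, |01⟩): (a, b) = (0.7888, 0) → (0.5578, 0.5578)
(|10⟩, |11⟩): (a, b) = (0.6147, 0) → (0.4347, 0.4347)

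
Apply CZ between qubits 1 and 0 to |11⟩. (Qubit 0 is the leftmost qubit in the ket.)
-|11⟩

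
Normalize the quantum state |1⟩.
|1⟩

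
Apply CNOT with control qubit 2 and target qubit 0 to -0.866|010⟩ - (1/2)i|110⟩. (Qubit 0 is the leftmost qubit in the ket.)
-0.866|010⟩ - (1/2)i|110⟩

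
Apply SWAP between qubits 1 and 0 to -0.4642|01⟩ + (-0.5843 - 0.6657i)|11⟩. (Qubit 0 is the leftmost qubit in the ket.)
-0.4642|10⟩ + (-0.5843 - 0.6657i)|11⟩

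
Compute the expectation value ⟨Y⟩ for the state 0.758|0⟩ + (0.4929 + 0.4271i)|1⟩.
0.6475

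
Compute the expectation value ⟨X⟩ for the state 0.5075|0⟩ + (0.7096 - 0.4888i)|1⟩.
0.7202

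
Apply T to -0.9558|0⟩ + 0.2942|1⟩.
-0.9558|0⟩ + (0.208 + 0.208i)|1⟩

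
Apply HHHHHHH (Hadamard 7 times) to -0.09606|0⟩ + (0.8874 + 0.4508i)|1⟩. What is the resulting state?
(0.5596 + 0.3188i)|0⟩ + (-0.6954 - 0.3188i)|1⟩

H² = I, so H^7 = H: a single Hadamard. With (a, b) = (-0.09606, (0.8874 + 0.4508i)), H gives ((a + b)/√2, (a − b)/√2) = ((0.5596 + 0.3188i), (-0.6954 - 0.3188i)).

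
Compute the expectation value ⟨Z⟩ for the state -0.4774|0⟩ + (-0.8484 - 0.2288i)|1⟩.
-0.5442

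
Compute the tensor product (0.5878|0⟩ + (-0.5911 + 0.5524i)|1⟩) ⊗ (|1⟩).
0.5878|01⟩ + (-0.5911 + 0.5524i)|11⟩

amp(|b₁b₂…⟩) = product of the factor amplitudes for bits b₁, b₂, …; only kets whose every factor amplitude is nonzero survive.
|01⟩: (0.5878)(1) = 0.5878
|11⟩: (-0.5911 + 0.5524i)(1) = (-0.5911 + 0.5524i)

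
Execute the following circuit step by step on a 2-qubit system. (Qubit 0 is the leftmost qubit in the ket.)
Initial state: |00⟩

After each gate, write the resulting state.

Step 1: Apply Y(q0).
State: i|10⟩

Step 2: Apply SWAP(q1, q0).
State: i|01⟩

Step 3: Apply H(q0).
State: (1/√2)i|01⟩ + (1/√2)i|11⟩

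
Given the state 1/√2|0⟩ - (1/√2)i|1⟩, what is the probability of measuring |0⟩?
1/2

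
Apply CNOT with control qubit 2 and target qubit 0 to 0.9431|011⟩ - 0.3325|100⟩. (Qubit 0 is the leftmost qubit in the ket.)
-0.3325|100⟩ + 0.9431|111⟩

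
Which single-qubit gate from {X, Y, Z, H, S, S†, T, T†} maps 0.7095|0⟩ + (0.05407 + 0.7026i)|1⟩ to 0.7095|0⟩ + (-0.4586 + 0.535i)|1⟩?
T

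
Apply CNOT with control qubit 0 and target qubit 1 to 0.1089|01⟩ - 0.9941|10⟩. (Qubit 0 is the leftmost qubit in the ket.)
0.1089|01⟩ - 0.9941|11⟩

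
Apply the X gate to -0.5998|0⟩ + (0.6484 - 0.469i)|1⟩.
(0.6484 - 0.469i)|0⟩ - 0.5998|1⟩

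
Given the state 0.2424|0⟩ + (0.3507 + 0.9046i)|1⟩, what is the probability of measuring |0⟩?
0.05876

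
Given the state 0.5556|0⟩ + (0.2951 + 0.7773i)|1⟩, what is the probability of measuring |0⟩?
0.3087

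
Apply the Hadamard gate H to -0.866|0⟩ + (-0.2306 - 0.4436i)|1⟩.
(-0.7754 - 0.3137i)|0⟩ + (-0.4493 + 0.3137i)|1⟩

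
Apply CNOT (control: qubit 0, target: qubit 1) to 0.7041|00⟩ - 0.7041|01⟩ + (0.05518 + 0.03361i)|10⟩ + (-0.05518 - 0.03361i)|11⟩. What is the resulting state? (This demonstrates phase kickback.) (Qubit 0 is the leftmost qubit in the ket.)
0.7041|00⟩ - 0.7041|01⟩ + (-0.05518 - 0.03361i)|10⟩ + (0.05518 + 0.03361i)|11⟩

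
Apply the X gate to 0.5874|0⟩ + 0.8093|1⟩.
0.8093|0⟩ + 0.5874|1⟩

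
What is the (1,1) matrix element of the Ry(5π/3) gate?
-0.866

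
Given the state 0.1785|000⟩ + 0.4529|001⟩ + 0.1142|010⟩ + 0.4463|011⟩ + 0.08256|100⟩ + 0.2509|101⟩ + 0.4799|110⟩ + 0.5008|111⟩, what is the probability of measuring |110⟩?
0.2303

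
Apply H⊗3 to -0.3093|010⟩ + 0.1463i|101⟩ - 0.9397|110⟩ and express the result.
(-0.4416 + 0.05172i)|000⟩ + (-0.4416 - 0.05172i)|001⟩ + (0.4416 + 0.05172i)|010⟩ + (0.4416 - 0.05172i)|011⟩ + (0.2229 - 0.05172i)|100⟩ + (0.2229 + 0.05172i)|101⟩ + (-0.2229 - 0.05172i)|110⟩ + (-0.2229 + 0.05172i)|111⟩

H⊗3 gives amp(|y⟩) = (1/2√2) Σ_x (−1)^(x·y) amp(|x⟩), where x·y is the number of positions in which both x and y have a 1.
|000⟩: (-0.3093 + 0.1463i - 0.9397)/(2√2) = (-0.4416 + 0.05172i)
|001⟩: (-0.3093 - 0.1463i - 0.9397)/(2√2) = (-0.4416 - 0.05172i)
|010⟩: (0.3093 + 0.1463i + 0.9397)/(2√2) = (0.4416 + 0.05172i)
|011⟩: (0.3093 - 0.1463i + 0.9397)/(2√2) = (0.4416 - 0.05172i)
|100⟩: (-0.3093 - 0.1463i + 0.9397)/(2√2) = (0.2229 - 0.05172i)
|101⟩: (-0.3093 + 0.1463i + 0.9397)/(2√2) = (0.2229 + 0.05172i)
|110⟩: (0.3093 - 0.1463i - 0.9397)/(2√2) = (-0.2229 - 0.05172i)
|111⟩: (0.3093 + 0.1463i - 0.9397)/(2√2) = (-0.2229 + 0.05172i)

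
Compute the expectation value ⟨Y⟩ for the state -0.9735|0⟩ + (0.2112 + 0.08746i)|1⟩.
-0.1703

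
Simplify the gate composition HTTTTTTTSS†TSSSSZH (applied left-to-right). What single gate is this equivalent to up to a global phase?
X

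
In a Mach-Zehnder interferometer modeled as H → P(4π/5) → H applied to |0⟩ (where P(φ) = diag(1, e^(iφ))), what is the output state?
(0.09549 + 0.2939i)|0⟩ + (0.9045 - 0.2939i)|1⟩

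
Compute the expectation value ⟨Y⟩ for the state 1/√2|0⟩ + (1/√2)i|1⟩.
1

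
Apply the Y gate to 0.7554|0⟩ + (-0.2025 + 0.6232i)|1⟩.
(0.6232 + 0.2025i)|0⟩ + 0.7554i|1⟩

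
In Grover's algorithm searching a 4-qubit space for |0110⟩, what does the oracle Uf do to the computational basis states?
Uf|x⟩ = -|x⟩ if x = 0110, else |x⟩ (phase flip on target)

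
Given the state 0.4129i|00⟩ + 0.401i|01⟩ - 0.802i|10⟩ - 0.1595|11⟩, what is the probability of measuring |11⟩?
0.02544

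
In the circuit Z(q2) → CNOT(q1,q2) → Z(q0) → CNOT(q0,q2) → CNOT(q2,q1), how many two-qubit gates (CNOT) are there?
3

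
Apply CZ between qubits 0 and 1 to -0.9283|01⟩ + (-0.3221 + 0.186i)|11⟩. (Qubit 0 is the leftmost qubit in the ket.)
-0.9283|01⟩ + (0.3221 - 0.186i)|11⟩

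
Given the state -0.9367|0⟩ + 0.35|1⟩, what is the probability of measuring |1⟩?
0.1225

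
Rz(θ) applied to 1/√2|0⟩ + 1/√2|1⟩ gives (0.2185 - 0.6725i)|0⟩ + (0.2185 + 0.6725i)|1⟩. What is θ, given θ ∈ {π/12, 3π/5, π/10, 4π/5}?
4π/5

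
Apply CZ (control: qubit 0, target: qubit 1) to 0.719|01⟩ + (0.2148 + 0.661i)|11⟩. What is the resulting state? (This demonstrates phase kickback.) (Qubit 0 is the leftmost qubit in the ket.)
0.719|01⟩ + (-0.2148 - 0.661i)|11⟩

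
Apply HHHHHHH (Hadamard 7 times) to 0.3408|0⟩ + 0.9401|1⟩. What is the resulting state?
0.9057|0⟩ - 0.4238|1⟩

H² = I, so H^7 = H: a single Hadamard. With (a, b) = (0.3408, 0.9401), H gives ((a + b)/√2, (a − b)/√2) = (0.9057, -0.4238).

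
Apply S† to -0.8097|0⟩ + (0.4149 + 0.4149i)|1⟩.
-0.8097|0⟩ + (0.4149 - 0.4149i)|1⟩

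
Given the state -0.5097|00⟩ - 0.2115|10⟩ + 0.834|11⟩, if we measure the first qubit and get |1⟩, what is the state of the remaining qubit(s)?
-0.2458|0⟩ + 0.9693|1⟩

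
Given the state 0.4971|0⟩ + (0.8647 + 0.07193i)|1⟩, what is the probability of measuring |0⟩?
0.2471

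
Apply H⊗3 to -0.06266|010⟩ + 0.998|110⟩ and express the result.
0.3307|000⟩ + 0.3307|001⟩ - 0.3307|010⟩ - 0.3307|011⟩ - 0.375|100⟩ - 0.375|101⟩ + 0.375|110⟩ + 0.375|111⟩

H⊗3 gives amp(|y⟩) = (1/2√2) Σ_x (−1)^(x·y) amp(|x⟩), where x·y is the number of positions in which both x and y have a 1.
|000⟩: (-0.06266 + 0.998)/(2√2) = 0.3307
|001⟩: (-0.06266 + 0.998)/(2√2) = 0.3307
|010⟩: (0.06266 - 0.998)/(2√2) = -0.3307
|011⟩: (0.06266 - 0.998)/(2√2) = -0.3307
|100⟩: (-0.06266 - 0.998)/(2√2) = -0.375
|101⟩: (-0.06266 - 0.998)/(2√2) = -0.375
|110⟩: (0.06266 + 0.998)/(2√2) = 0.375
|111⟩: (0.06266 + 0.998)/(2√2) = 0.375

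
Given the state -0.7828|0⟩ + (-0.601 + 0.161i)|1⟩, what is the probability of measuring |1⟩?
0.3871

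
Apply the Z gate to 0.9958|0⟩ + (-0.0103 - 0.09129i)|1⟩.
0.9958|0⟩ + (0.0103 + 0.09129i)|1⟩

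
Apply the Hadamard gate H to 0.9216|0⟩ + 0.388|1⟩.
0.926|0⟩ + 0.3773|1⟩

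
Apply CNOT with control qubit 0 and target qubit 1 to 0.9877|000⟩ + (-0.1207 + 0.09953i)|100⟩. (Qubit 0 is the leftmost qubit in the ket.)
0.9877|000⟩ + (-0.1207 + 0.09953i)|110⟩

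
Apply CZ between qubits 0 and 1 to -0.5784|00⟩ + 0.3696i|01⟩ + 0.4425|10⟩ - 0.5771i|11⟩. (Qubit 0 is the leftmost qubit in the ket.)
-0.5784|00⟩ + 0.3696i|01⟩ + 0.4425|10⟩ + 0.5771i|11⟩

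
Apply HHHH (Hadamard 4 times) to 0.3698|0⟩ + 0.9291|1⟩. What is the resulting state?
0.3698|0⟩ + 0.9291|1⟩

H² = I, so an even number of Hadamards cancels: H^4 = I and the state is unchanged.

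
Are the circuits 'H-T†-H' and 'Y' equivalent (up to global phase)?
No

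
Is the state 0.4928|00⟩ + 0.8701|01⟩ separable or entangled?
Separable

Writing the state as a|00⟩ + b|01⟩ + c|10⟩ + d|11⟩, it is a product state iff ad − bc = 0.
Here (a, b, c, d) = (0.4928, 0.8701, 0, 0): ad − bc = (0.4928)(0) − (0.8701)(0) = 0, so the state is separable.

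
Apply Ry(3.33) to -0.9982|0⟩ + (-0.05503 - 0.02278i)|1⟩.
(0.1487 + 0.02268i)|0⟩ + (-0.9886 + 0.002143i)|1⟩

Ry(3.33) = [[cos(θ/2), −sin(θ/2)], [sin(θ/2), cos(θ/2)]]; θ = 3.33, cos(θ/2) ≈ -0.0940644, sin(θ/2) ≈ 0.995566.
With a = amp(|0⟩) = -0.9982 and b = amp(|1⟩) = (-0.05503 - 0.02278i):
new amp(|0⟩) = (-0.0940644)·a + (-0.995566)·b = (0.1487 + 0.02268i)
new amp(|1⟩) = (0.995566)·a + (-0.0940644)·b = (-0.9886 + 0.002143i)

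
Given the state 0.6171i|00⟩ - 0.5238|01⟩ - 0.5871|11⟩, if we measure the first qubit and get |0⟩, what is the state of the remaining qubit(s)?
0.7624i|0⟩ - 0.6471|1⟩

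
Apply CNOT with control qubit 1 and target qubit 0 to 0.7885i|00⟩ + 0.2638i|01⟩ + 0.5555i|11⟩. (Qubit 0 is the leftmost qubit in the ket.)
0.7885i|00⟩ + 0.5555i|01⟩ + 0.2638i|11⟩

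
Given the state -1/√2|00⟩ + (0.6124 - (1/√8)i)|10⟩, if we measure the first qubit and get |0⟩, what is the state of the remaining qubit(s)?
-|0⟩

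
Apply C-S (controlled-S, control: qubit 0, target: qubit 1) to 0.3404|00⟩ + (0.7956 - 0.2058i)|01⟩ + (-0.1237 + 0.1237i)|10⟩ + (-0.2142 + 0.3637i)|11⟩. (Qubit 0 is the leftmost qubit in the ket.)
0.3404|00⟩ + (0.7956 - 0.2058i)|01⟩ + (-0.1237 + 0.1237i)|10⟩ + (-0.3637 - 0.2142i)|11⟩

C-S leaves the control-|0⟩ kets |00⟩, |01⟩ unchanged and applies S to qubit 1 on the control-|1⟩ pair (|10⟩, |11⟩).
S = [[1, 0], [0, i]].
With a = amp(|10⟩) = (-0.1237 + 0.1237i) and b = amp(|11⟩) = (-0.2142 + 0.3637i):
new amp(|10⟩) = (1)·a = (-0.1237 + 0.1237i)
new amp(|11⟩) = (i)·b = (-0.3637 - 0.2142i)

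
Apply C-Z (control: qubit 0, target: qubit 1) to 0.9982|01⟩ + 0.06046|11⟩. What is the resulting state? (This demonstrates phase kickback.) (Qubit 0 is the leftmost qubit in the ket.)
0.9982|01⟩ - 0.06046|11⟩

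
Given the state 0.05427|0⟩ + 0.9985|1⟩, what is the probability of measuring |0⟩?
0.002945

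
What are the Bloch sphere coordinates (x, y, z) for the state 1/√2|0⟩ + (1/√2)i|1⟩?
(0, 1, 0)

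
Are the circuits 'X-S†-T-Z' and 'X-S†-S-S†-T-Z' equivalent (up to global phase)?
Yes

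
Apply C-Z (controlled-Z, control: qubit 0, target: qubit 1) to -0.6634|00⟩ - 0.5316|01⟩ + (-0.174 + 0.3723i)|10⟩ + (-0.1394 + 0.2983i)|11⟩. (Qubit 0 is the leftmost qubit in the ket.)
-0.6634|00⟩ - 0.5316|01⟩ + (-0.174 + 0.3723i)|10⟩ + (0.1394 - 0.2983i)|11⟩

C-Z leaves the control-|0⟩ kets |00⟩, |01⟩ unchanged and applies Z to qubit 1 on the control-|1⟩ pair (|10⟩, |11⟩).
Z = [[1, 0], [0, -1]].
With a = amp(|10⟩) = (-0.174 + 0.3723i) and b = amp(|11⟩) = (-0.1394 + 0.2983i):
new amp(|10⟩) = (1)·a = (-0.174 + 0.3723i)
new amp(|11⟩) = (-1)·b = (0.1394 - 0.2983i)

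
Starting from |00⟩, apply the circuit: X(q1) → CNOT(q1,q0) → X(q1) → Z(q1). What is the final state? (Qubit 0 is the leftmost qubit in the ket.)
|10⟩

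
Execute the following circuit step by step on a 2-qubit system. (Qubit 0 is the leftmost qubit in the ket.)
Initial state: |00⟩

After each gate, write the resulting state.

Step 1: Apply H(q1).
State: 1/√2|00⟩ + 1/√2|01⟩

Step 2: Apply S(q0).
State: 1/√2|00⟩ + 1/√2|01⟩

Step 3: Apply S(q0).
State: 1/√2|00⟩ + 1/√2|01⟩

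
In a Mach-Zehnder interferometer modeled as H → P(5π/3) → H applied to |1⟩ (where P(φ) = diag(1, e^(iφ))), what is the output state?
(0.25 + 0.433i)|0⟩ + (0.75 - 0.433i)|1⟩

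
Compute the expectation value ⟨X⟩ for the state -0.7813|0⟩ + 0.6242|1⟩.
-0.9754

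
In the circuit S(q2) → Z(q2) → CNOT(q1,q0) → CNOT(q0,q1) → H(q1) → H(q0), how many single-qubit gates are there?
4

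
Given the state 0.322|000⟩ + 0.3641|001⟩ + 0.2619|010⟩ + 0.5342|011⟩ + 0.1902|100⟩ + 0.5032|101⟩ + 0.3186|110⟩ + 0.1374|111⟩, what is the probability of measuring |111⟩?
0.01888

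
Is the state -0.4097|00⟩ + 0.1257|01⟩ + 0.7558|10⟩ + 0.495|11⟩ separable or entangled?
Entangled

Writing the state as a|00⟩ + b|01⟩ + c|10⟩ + d|11⟩, it is a product state iff ad − bc = 0.
Here (a, b, c, d) = (-0.4097, 0.1257, 0.7558, 0.495): ad − bc = (-0.4097)(0.495) − (0.1257)(0.7558) = -0.2978 ≠ 0, so the state is entangled.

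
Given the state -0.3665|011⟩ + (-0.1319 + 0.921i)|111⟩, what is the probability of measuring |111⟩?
0.8656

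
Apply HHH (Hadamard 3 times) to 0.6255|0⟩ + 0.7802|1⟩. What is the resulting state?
0.994|0⟩ - 0.1094|1⟩

H² = I, so H^3 = H: a single Hadamard. With (a, b) = (0.6255, 0.7802), H gives ((a + b)/√2, (a − b)/√2) = (0.994, -0.1094).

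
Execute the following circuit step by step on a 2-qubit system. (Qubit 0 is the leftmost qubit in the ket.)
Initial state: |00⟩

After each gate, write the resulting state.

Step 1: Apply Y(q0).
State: i|10⟩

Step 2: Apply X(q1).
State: i|11⟩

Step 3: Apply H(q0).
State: (1/√2)i|01⟩ - (1/√2)i|11⟩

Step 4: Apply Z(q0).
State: (1/√2)i|01⟩ + (1/√2)i|11⟩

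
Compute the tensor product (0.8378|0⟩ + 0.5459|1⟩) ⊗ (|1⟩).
0.8378|01⟩ + 0.5459|11⟩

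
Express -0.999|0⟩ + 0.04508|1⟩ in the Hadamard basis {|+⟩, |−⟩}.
-0.6745|+⟩ - 0.7383|−⟩

With |ψ⟩ = α|0⟩ + β|1⟩, the Hadamard-basis coefficients are ⟨+|ψ⟩ = (α + β)/√2 and ⟨−|ψ⟩ = (α − β)/√2.
Here α = -0.999, β = 0.04508: (α + β)/√2 = -0.6745, (α − β)/√2 = -0.7383.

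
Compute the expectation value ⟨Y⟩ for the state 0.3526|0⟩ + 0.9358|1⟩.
0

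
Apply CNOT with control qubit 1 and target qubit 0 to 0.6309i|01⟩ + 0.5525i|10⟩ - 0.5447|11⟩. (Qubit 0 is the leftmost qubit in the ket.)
-0.5447|01⟩ + 0.5525i|10⟩ + 0.6309i|11⟩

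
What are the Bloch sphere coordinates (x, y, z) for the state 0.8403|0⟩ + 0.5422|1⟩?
(0.9112, 0, 0.4121)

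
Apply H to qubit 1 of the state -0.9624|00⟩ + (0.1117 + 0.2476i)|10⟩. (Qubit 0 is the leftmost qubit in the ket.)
-0.6805|00⟩ - 0.6805|01⟩ + (0.07898 + 0.1751i)|10⟩ + (0.07898 + 0.1751i)|11⟩

H on qubit 1 mixes each pair of kets that differ only in qubit 1: amplitudes (a, b) of (|…0…⟩, |…1…⟩) become ((a + b)/√2, (a − b)/√2). Kets absent from the input have amplitude 0.
(|00⟩, |01⟩): (a, b) = (-0.9624, 0) → (-0.6805, -0.6805)
(|10⟩, |11⟩): (a, b) = ((0.1117 + 0.2476i), 0) → ((0.07898 + 0.1751i), (0.07898 + 0.1751i))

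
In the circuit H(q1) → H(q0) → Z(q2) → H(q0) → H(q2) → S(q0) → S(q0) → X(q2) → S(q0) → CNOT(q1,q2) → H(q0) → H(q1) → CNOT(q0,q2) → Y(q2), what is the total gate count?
14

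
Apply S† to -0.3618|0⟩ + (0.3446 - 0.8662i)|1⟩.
-0.3618|0⟩ + (-0.8662 - 0.3446i)|1⟩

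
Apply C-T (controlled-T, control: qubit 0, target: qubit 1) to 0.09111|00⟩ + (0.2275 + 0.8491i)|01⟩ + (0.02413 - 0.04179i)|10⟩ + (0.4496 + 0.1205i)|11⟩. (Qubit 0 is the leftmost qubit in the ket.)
0.09111|00⟩ + (0.2275 + 0.8491i)|01⟩ + (0.02413 - 0.04179i)|10⟩ + (0.2327 + 0.4031i)|11⟩

C-T leaves the control-|0⟩ kets |00⟩, |01⟩ unchanged and applies T to qubit 1 on the control-|1⟩ pair (|10⟩, |11⟩).
T = [[1, 0], [0, (1/√2 + (1/√2)i)]].
With a = amp(|10⟩) = (0.02413 - 0.04179i) and b = amp(|11⟩) = (0.4496 + 0.1205i):
new amp(|10⟩) = (1)·a = (0.02413 - 0.04179i)
new amp(|11⟩) = (1/√2 + (1/√2)i)·b = (0.2327 + 0.4031i)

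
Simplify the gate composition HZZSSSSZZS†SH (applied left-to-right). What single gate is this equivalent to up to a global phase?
I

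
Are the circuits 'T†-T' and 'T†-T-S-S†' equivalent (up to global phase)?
Yes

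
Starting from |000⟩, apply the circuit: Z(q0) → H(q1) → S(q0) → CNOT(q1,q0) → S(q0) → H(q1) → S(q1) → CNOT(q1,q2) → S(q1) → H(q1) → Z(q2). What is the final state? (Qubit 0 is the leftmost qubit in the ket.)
1/√8|000⟩ + 1/√8|001⟩ + 1/√8|010⟩ - 1/√8|011⟩ + (1/√8)i|100⟩ - (1/√8)i|101⟩ + (1/√8)i|110⟩ + (1/√8)i|111⟩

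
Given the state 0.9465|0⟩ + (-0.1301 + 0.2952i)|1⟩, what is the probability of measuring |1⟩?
0.1041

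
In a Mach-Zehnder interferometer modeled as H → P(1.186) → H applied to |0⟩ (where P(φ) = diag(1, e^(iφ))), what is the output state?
(0.6877 + 0.4634i)|0⟩ + (0.3123 - 0.4634i)|1⟩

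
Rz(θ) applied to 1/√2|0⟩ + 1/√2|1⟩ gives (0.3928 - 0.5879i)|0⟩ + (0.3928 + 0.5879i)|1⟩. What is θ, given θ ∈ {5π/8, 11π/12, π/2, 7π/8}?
5π/8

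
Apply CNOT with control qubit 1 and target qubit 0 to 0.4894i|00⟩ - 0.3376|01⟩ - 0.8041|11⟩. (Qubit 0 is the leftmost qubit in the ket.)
0.4894i|00⟩ - 0.8041|01⟩ - 0.3376|11⟩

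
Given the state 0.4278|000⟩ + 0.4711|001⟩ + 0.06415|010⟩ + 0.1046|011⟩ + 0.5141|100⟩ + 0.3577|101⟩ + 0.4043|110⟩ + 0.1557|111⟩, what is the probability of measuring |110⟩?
0.1635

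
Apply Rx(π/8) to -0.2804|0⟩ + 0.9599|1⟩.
(-0.275 - 0.1873i)|0⟩ + (0.9415 + 0.0547i)|1⟩

Rx(π/8) = [[cos(θ/2), −i·sin(θ/2)], [−i·sin(θ/2), cos(θ/2)]]; θ = π/8, cos(θ/2) ≈ 0.980785, sin(θ/2) ≈ 0.19509.
With a = amp(|0⟩) = -0.2804 and b = amp(|1⟩) = 0.9599:
new amp(|0⟩) = (0.980785)·a + (-0.19509i)·b = (-0.275 - 0.1873i)
new amp(|1⟩) = (-0.19509i)·a + (0.980785)·b = (0.9415 + 0.0547i)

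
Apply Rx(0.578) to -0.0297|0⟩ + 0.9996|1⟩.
(-0.02847 - 0.2849i)|0⟩ + (0.9581 + 0.008464i)|1⟩

Rx(0.578) = [[cos(θ/2), −i·sin(θ/2)], [−i·sin(θ/2), cos(θ/2)]]; θ = 0.578, cos(θ/2) ≈ 0.958529, sin(θ/2) ≈ 0.284994.
With a = amp(|0⟩) = -0.0297 and b = amp(|1⟩) = 0.9996:
new amp(|0⟩) = (0.958529)·a + (-0.284994i)·b = (-0.02847 - 0.2849i)
new amp(|1⟩) = (-0.284994i)·a + (0.958529)·b = (0.9581 + 0.008464i)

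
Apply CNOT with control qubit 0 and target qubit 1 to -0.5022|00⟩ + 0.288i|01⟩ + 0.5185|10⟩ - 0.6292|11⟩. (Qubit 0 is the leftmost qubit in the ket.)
-0.5022|00⟩ + 0.288i|01⟩ - 0.6292|10⟩ + 0.5185|11⟩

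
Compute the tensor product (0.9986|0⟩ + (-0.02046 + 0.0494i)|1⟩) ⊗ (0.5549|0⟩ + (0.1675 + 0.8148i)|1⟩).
0.5541|00⟩ + (0.1673 + 0.8137i)|01⟩ + (-0.01135 + 0.02741i)|10⟩ + (-0.04368 - 0.008396i)|11⟩

amp(|b₁b₂…⟩) = product of the factor amplitudes for bits b₁, b₂, …; only kets whose every factor amplitude is nonzero survive.
|00⟩: (0.9986)(0.5549) = 0.5541
|01⟩: (0.9986)(0.1675 + 0.8148i) = (0.1673 + 0.8137i)
|10⟩: (-0.02046 + 0.0494i)(0.5549) = (-0.01135 + 0.02741i)
|11⟩: (-0.02046 + 0.0494i)(0.1675 + 0.8148i) = (-0.04368 - 0.008396i)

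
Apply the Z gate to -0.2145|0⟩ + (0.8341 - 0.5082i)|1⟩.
-0.2145|0⟩ + (-0.8341 + 0.5082i)|1⟩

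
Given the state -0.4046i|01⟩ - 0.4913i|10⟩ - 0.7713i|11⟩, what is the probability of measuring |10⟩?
0.2414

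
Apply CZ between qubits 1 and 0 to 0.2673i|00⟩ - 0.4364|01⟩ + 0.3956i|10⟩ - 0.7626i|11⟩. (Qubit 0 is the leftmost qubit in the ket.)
0.2673i|00⟩ - 0.4364|01⟩ + 0.3956i|10⟩ + 0.7626i|11⟩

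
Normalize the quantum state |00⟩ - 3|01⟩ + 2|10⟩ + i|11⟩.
0.2582|00⟩ - 0.7746|01⟩ + 0.5164|10⟩ + 0.2582i|11⟩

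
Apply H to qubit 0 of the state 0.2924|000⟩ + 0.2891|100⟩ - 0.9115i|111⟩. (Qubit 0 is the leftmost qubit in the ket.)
0.4112|000⟩ - 0.6445i|011⟩ + 0.002333|100⟩ + 0.6445i|111⟩

H on qubit 0 mixes each pair of kets that differ only in qubit 0: amplitudes (a, b) of (|…0…⟩, |…1…⟩) become ((a + b)/√2, (a − b)/√2). Kets absent from the input have amplitude 0.
(|000⟩, |100⟩): (a, b) = (0.2924, 0.2891) → (0.4112, 0.002333)
(|011⟩, |111⟩): (a, b) = (0, -0.9115i) → (-0.6445i, 0.6445i)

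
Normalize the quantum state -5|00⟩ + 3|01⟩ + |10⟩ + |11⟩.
-0.8333|00⟩ + 1/2|01⟩ + 0.1667|10⟩ + 0.1667|11⟩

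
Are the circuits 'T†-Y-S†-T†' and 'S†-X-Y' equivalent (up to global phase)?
No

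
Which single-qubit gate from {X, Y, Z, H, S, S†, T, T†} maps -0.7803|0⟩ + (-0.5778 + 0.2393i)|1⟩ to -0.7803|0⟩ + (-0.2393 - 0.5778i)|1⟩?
S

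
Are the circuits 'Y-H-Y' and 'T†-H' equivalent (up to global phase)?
No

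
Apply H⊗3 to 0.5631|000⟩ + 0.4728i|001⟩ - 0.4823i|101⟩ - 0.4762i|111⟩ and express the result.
(0.1991 - 0.1717i)|000⟩ + (0.1991 + 0.1717i)|001⟩ + (0.1991 + 0.165i)|010⟩ + (0.1991 - 0.165i)|011⟩ + (0.1991 + 0.506i)|100⟩ + (0.1991 - 0.506i)|101⟩ + (0.1991 + 0.1693i)|110⟩ + (0.1991 - 0.1693i)|111⟩

H⊗3 gives amp(|y⟩) = (1/2√2) Σ_x (−1)^(x·y) amp(|x⟩), where x·y is the number of positions in which both x and y have a 1.
|000⟩: (0.5631 + 0.4728i - 0.4823i - 0.4762i)/(2√2) = (0.1991 - 0.1717i)
|001⟩: (0.5631 - 0.4728i + 0.4823i + 0.4762i)/(2√2) = (0.1991 + 0.1717i)
|010⟩: (0.5631 + 0.4728i - 0.4823i + 0.4762i)/(2√2) = (0.1991 + 0.165i)
|011⟩: (0.5631 - 0.4728i + 0.4823i - 0.4762i)/(2√2) = (0.1991 - 0.165i)
|100⟩: (0.5631 + 0.4728i + 0.4823i + 0.4762i)/(2√2) = (0.1991 + 0.506i)
|101⟩: (0.5631 - 0.4728i - 0.4823i - 0.4762i)/(2√2) = (0.1991 - 0.506i)
|110⟩: (0.5631 + 0.4728i + 0.4823i - 0.4762i)/(2√2) = (0.1991 + 0.1693i)
|111⟩: (0.5631 - 0.4728i - 0.4823i + 0.4762i)/(2√2) = (0.1991 - 0.1693i)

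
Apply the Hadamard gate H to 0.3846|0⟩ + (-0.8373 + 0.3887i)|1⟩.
(-0.3201 + 0.2749i)|0⟩ + (0.864 - 0.2749i)|1⟩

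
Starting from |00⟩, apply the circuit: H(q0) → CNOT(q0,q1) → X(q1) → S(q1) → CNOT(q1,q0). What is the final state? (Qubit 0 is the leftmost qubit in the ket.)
1/√2|10⟩ + (1/√2)i|11⟩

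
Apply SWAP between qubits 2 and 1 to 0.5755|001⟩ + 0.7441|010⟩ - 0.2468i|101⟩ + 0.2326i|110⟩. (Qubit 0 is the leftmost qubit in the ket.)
0.7441|001⟩ + 0.5755|010⟩ + 0.2326i|101⟩ - 0.2468i|110⟩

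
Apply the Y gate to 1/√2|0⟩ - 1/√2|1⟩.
(1/√2)i|0⟩ + (1/√2)i|1⟩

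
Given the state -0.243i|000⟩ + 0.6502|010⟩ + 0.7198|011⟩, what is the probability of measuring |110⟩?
0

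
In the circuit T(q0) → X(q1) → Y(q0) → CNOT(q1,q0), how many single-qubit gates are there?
3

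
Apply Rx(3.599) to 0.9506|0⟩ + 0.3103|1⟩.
(-0.2155 - 0.3022i)|0⟩ + (-0.07035 - 0.9258i)|1⟩

Rx(3.599) = [[cos(θ/2), −i·sin(θ/2)], [−i·sin(θ/2), cos(θ/2)]]; θ = 3.599, cos(θ/2) ≈ -0.226715, sin(θ/2) ≈ 0.973961.
With a = amp(|0⟩) = 0.9506 and b = amp(|1⟩) = 0.3103:
new amp(|0⟩) = (-0.226715)·a + (-0.973961i)·b = (-0.2155 - 0.3022i)
new amp(|1⟩) = (-0.973961i)·a + (-0.226715)·b = (-0.07035 - 0.9258i)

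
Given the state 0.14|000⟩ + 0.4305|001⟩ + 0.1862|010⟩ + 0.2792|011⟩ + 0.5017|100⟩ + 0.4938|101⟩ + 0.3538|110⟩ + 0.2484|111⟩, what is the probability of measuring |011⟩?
0.07795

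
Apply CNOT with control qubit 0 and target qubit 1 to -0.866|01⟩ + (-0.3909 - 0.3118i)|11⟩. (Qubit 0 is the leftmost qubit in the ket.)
-0.866|01⟩ + (-0.3909 - 0.3118i)|10⟩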